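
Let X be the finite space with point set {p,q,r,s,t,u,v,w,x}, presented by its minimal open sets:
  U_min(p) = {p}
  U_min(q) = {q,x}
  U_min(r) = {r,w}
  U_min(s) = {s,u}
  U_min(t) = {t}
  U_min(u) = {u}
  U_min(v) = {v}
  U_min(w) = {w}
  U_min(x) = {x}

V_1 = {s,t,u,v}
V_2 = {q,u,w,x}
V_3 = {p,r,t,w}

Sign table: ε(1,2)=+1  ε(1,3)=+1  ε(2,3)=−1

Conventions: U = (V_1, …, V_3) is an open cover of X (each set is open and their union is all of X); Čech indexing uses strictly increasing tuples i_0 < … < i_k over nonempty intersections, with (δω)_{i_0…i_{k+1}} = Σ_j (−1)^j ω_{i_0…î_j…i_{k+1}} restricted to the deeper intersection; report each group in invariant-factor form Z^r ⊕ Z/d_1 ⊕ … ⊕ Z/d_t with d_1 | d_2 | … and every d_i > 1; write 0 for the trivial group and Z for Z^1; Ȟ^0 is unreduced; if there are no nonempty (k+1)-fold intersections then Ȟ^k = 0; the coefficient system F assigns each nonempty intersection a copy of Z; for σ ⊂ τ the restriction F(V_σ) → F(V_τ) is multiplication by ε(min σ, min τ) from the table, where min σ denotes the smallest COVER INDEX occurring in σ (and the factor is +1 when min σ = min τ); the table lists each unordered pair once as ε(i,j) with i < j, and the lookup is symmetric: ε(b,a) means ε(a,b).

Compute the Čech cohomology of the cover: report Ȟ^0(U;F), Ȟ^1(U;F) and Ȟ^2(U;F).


Ȟ^0 = 0,  Ȟ^1 = Z/2,  Ȟ^2 = 0

intersection data:
  V12={u} V13={t} V23={w}
C dims 3,3; δ0: rk 3, SNF 1^2·2
Ȟ^0 = (3 − 3) − 0 = 0, so Ȟ^0 ≅ 0
Ȟ^1 = (3 − 0) − 3 = 0 plus torsion [2], so Ȟ^1 ≅ Z/2
Ȟ^2 = (0 − 0) − 0 = 0, so Ȟ^2 ≅ 0


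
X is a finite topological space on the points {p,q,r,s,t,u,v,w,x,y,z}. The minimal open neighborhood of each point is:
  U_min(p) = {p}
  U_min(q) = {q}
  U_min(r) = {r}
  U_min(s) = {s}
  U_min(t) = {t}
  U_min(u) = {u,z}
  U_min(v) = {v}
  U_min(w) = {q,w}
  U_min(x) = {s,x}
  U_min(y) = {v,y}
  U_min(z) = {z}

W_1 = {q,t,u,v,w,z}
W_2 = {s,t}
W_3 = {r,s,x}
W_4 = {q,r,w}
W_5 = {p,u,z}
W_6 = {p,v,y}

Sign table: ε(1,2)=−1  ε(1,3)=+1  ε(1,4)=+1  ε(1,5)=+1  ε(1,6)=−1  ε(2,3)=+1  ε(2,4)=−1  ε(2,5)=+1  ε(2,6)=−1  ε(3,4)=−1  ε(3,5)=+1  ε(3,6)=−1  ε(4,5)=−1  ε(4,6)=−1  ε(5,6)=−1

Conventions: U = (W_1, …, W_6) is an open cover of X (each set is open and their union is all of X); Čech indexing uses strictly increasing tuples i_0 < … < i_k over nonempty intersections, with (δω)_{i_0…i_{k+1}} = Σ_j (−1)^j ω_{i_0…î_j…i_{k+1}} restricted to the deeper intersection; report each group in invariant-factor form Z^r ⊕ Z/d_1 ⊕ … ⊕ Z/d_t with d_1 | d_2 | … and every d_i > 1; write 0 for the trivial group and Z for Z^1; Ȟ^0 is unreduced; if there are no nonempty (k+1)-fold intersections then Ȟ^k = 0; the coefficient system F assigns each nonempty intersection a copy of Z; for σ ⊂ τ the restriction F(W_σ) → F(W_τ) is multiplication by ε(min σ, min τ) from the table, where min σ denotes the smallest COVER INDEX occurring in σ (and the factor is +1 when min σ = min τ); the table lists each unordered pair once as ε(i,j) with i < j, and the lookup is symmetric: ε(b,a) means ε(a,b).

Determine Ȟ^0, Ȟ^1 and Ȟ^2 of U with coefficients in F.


Ȟ^0 = Z, Ȟ^1 = Z^2, Ȟ^2 = 0

nonempty overlaps:
  W12={t} W14={q,w} W15={u,z} W16={v} W23={s} W34={r} W56={p}
C dims 6,7; δ0: rk 5, SNF 1^5
degree 0: 6−5−0 = 1 → Ȟ^0 ≅ Z
degree 1: 7−0−5 = 2 → Ȟ^1 ≅ Z^2
degree 2: 0−0−0 = 0 → Ȟ^2 ≅ 0


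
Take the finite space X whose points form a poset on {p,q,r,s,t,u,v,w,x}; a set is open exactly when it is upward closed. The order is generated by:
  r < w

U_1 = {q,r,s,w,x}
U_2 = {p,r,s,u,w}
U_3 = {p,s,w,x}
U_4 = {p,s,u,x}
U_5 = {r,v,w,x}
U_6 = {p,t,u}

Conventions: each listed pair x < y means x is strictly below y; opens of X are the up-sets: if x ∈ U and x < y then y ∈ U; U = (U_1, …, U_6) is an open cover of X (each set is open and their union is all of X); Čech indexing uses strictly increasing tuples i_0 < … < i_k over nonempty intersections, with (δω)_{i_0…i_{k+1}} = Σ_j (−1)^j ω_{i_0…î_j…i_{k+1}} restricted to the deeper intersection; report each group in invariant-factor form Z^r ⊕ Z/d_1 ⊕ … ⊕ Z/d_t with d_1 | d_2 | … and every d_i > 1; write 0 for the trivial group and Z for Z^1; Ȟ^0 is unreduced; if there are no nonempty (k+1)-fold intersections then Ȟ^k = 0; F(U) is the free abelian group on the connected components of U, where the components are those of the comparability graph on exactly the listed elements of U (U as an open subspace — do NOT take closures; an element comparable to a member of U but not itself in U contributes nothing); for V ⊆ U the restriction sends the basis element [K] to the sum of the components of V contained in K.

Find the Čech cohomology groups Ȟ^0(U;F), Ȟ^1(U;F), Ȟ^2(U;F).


nonempty intersections:
  U12={r,s,w} U13={s,w,x} U14={s,x} U15={r,w,x} U23={p,s,w} U24={p,s,u} U25={r,w} U26={p,u} U34={p,s,x} U35={w,x} U36={p} U45={x} U46={p,u}
  U123={s,w} U124={s} U125={r,w} U134={s,x} U135={w,x} U145={x} U234={p,s} U235={w} U236={p} U246={p,u} U345={x} U346={p}
  U1234={s} U1235={w} U1345={x} U2346={p}
components per intersection:
  U1: {q} {r,w} {s} {x}
  U2: {p} {r,w} {s} {u}
  U3: {p} {s} {w} {x}
  U4: {p} {s} {u} {x}
  U5: {r,w} {v} {x}
  U6: {p} {t} {u}
  U12: {r,w} {s}
  U13: {s} {w} {x}
  U14: {s} {x}
  U15: {r,w} {x}
  U23: {p} {s} {w}
  U24: {p} {s} {u}
  U25: {r,w}
  U26: {p} {u}
  U34: {p} {s} {x}
  U35: {w} {x}
  U36: {p}
  U45: {x}
  U46: {p} {u}
  U123: {s} {w}
  U124: {s}
  U125: {r,w}
  U134: {s} {x}
  U135: {w} {x}
  U145: {x}
  U234: {p} {s}
  U235: {w}
  U236: {p}
  U246: {p} {u}
  U345: {x}
  U346: {p}
  U1234: {s}
  U1235: {w}
  U1345: {x}
  U2346: {p}
C dims 22,27,17,4; δ0: rk 14, SNF 1^14; δ1: rk 13, SNF 1^13; δ2: rk 4, SNF 1^4
Ȟ^0: (22−14)−0=8 ⇒ Z^8
Ȟ^1: (27−13)−14=0 ⇒ 0
Ȟ^2: (17−4)−13=0 ⇒ 0

Ȟ^0 ≅ Z^8, Ȟ^1 ≅ 0 and Ȟ^2 ≅ 0


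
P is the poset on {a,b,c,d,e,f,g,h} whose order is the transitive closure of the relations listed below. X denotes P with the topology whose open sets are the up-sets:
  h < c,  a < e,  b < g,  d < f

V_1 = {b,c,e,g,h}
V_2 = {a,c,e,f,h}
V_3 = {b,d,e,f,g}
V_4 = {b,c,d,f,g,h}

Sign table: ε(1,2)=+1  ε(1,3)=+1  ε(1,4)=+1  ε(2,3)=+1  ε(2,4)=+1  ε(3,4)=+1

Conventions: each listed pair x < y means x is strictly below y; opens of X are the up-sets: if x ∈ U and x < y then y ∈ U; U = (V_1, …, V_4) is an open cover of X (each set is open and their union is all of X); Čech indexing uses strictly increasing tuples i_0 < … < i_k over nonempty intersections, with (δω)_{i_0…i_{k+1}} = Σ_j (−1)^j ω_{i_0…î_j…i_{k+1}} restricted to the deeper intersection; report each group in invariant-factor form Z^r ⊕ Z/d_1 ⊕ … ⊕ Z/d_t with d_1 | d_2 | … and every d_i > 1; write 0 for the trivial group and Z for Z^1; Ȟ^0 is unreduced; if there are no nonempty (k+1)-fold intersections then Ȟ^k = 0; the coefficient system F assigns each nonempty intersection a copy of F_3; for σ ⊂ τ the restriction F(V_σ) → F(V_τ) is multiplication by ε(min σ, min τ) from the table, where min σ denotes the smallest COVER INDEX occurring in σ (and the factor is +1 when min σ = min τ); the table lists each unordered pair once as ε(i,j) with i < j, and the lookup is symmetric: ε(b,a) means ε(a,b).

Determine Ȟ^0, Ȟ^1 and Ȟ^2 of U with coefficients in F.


nonempty overlaps:
  V12={c,e,h} V13={b,e,g} V14={b,c,g,h} V23={e,f} V24={c,f,h} V34={b,d,f,g}
  V123={e} V124={c,h} V134={b,g} V234={f}
C dims 4,6,4; δ0: rk_F3 3; δ1: rk_F3 3
degree 0: 4−3−0 = 1 → Ȟ^0 ≅ Z/3
degree 1: 6−3−3 = 0 → Ȟ^1 ≅ 0
degree 2: 4−0−3 = 1 → Ȟ^2 ≅ Z/3

Ȟ^0 ≅ Z/3, Ȟ^1 ≅ 0, Ȟ^2 ≅ Z/3


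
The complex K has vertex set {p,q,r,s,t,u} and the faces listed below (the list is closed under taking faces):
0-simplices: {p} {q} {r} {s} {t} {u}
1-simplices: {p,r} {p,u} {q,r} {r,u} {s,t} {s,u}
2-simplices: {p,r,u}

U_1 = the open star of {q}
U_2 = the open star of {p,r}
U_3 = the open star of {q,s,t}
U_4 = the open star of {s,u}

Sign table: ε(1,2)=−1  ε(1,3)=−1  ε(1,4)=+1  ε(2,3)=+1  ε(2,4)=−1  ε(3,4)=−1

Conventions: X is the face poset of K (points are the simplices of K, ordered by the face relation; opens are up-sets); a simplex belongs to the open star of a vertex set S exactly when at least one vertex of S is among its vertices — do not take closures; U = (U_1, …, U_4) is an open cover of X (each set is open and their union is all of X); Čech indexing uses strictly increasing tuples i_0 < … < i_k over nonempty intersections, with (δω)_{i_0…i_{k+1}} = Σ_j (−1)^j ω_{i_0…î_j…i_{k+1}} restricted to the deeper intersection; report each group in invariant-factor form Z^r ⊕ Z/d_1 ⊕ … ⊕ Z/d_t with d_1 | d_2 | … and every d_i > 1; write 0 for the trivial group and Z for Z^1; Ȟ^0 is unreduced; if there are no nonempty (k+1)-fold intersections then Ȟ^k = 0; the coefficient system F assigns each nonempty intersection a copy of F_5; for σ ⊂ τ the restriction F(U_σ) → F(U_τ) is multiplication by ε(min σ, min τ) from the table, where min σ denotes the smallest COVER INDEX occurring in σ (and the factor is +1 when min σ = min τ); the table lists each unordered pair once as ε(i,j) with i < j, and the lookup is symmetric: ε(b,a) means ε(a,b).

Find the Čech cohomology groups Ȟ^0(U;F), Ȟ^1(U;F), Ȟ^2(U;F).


nerve simplices:
  U1={{q},{q,r}} U2={{p},{r},{p,r},{p,u},{q,r},{r,u},{p,r,u}} U3={{q},{s},{t},{q,r},{s,t},{s,u}} U4={{s},{u},{p,u},{r,u},{s,t},{s,u},{p,r,u}}
  U12={{q,r}} U13={{q},{q,r}} U23={{q,r}} U24={{p,u},{r,u},{p,r,u}} U34={{s},{s,t},{s,u}}
  U123={{q,r}}
C dims 4,5,1; δ0: rk_F5 3; δ1: rk_F5 1
degree 0: 4−3−0 = 1 → Ȟ^0 ≅ Z/5
degree 1: 5−1−3 = 1 → Ȟ^1 ≅ Z/5
degree 2: 1−0−1 = 0 → Ȟ^2 ≅ 0

Ȟ^0 = Z/5, Ȟ^1 = Z/5 and Ȟ^2 = 0


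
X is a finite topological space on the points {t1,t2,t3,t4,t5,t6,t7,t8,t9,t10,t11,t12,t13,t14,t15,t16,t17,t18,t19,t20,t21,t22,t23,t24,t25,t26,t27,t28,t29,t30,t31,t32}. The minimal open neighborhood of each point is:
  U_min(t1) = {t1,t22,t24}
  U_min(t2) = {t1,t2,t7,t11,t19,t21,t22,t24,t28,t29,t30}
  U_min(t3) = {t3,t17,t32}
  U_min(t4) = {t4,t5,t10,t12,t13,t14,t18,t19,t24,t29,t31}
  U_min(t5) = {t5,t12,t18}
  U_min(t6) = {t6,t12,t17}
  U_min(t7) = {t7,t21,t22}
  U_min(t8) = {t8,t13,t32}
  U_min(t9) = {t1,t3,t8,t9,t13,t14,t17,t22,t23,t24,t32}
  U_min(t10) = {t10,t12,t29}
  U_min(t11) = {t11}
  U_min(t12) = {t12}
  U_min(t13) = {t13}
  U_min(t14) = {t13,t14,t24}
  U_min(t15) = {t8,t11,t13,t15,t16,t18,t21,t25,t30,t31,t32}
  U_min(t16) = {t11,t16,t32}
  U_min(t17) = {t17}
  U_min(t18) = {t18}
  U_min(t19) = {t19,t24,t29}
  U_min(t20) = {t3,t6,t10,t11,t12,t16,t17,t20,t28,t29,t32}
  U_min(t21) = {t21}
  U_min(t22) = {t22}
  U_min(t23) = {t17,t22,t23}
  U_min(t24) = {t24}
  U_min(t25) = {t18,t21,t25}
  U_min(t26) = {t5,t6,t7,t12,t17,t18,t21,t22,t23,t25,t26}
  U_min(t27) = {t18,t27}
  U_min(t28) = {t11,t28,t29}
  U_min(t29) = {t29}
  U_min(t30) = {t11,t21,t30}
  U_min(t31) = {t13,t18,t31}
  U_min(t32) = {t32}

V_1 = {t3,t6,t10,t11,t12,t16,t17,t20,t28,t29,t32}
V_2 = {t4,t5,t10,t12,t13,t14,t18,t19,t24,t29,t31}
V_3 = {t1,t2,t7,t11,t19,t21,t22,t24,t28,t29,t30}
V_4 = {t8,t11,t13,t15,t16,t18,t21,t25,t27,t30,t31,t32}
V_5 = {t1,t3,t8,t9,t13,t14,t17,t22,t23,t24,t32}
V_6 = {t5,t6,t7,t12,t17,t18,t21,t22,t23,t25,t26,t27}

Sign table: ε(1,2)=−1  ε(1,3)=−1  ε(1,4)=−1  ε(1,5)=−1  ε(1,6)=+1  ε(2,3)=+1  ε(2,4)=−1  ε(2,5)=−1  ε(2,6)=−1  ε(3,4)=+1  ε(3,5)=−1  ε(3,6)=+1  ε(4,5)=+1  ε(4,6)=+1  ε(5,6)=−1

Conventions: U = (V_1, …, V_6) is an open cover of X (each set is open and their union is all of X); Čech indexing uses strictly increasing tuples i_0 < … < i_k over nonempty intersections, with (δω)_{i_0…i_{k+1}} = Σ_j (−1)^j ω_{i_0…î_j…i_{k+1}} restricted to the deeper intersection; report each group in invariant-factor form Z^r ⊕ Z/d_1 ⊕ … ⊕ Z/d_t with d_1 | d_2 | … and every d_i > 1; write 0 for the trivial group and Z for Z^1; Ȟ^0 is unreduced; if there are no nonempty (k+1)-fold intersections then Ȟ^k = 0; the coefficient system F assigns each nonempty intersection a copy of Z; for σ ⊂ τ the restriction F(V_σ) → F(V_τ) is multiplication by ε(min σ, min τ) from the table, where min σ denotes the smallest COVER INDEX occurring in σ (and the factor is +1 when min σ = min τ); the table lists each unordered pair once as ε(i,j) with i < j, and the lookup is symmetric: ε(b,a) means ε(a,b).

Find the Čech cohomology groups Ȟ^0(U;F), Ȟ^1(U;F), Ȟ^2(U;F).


Ȟ^0 = 0, Ȟ^1 = Z/2 and Ȟ^2 = Z

intersection data:
  V12={t10,t12,t29} V13={t11,t28,t29} V14={t11,t16,t32} V15={t3,t17,t32} V16={t6,t12,t17} V23={t19,t24,t29} V24={t13,t18,t31} V25={t13,t14,t24} V26={t5,t12,t18} V34={t11,t21,t30} V35={t1,t22,t24} V36={t7,t21,t22} V45={t8,t13,t32} V46={t18,t21,t25,t27} V56={t17,t22,t23}
  V123={t29} V126={t12} V134={t11} V145={t32} V156={t17} V235={t24} V245={t13} V246={t18} V346={t21} V356={t22}
C dims 6,15,10; δ0: rk 6, SNF 1^5·2; δ1: rk 9, SNF 1^9
Ȟ^0 = (6 − 6) − 0 = 0, so Ȟ^0 ≅ 0
Ȟ^1 = (15 − 9) − 6 = 0 plus torsion [2], so Ȟ^1 ≅ Z/2
Ȟ^2 = (10 − 0) − 9 = 1, so Ȟ^2 ≅ Z


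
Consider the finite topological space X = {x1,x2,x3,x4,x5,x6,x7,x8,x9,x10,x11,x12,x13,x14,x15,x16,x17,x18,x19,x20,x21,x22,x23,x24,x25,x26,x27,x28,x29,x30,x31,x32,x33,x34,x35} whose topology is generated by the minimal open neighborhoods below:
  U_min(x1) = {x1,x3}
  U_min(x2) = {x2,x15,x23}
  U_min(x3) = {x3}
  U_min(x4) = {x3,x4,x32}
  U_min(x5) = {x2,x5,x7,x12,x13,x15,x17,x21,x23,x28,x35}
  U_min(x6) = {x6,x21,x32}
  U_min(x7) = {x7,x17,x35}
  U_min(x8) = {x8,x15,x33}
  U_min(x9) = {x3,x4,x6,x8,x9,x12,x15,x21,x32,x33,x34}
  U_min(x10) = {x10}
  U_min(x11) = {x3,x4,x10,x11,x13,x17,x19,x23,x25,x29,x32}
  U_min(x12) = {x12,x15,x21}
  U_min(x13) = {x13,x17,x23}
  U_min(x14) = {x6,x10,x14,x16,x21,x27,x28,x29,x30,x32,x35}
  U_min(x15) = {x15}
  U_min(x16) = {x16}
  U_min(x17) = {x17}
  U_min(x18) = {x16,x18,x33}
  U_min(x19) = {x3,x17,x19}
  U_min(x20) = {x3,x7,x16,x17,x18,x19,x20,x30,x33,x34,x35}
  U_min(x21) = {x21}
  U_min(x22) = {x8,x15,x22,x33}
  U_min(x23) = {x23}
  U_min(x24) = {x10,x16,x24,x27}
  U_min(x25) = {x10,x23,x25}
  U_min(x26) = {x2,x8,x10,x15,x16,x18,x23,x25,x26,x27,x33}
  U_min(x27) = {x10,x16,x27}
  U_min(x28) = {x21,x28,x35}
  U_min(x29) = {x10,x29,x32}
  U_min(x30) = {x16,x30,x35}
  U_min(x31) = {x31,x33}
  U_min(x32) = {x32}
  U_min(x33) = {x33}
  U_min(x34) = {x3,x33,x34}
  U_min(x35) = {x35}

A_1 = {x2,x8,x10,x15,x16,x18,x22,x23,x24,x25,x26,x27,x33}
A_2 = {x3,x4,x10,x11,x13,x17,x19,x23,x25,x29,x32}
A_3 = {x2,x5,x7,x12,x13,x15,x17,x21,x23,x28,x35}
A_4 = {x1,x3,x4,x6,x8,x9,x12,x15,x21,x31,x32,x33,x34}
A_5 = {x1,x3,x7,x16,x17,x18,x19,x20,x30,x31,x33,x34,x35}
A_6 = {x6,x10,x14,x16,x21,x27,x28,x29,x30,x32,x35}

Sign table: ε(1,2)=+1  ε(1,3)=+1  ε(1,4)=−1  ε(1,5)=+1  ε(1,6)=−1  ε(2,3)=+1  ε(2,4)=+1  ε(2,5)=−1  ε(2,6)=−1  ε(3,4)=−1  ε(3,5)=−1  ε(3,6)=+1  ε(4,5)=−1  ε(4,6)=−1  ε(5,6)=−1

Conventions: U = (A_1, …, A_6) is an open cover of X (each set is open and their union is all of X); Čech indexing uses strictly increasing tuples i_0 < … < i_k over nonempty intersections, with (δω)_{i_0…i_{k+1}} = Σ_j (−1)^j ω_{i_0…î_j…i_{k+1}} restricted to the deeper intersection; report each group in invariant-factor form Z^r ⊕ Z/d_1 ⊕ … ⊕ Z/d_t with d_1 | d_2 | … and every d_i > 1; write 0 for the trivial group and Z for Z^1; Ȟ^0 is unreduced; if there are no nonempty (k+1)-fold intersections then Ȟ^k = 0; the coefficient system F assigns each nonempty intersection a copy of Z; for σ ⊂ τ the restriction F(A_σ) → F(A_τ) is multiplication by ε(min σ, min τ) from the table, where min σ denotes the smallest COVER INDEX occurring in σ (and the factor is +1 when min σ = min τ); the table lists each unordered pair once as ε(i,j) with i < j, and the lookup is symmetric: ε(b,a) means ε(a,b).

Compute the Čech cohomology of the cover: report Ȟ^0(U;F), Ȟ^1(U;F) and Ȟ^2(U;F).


Ȟ^0 = 0; Ȟ^1 = Z/2; Ȟ^2 = Z

cover nerve:
  A12={x10,x23,x25} A13={x2,x15,x23} A14={x8,x15,x33} A15={x16,x18,x33} A16={x10,x16,x27} A23={x13,x17,x23} A24={x3,x4,x32} A25={x3,x17,x19} A26={x10,x29,x32} A34={x12,x15,x21} A35={x7,x17,x35} A36={x21,x28,x35} A45={x1,x3,x31,x33,x34} A46={x6,x21,x32} A56={x16,x30,x35}
  A123={x23} A126={x10} A134={x15} A145={x33} A156={x16} A235={x17} A245={x3} A246={x32} A346={x21} A356={x35}
C dims 6,15,10; δ0: rk 6, SNF 1^5·2; δ1: rk 9, SNF 1^9
Ȟ^0: (6−6)−0=0 ⇒ 0
Ȟ^1: (15−9)−6=0 plus torsion [2] ⇒ Z/2
Ȟ^2: (10−0)−9=1 ⇒ Z


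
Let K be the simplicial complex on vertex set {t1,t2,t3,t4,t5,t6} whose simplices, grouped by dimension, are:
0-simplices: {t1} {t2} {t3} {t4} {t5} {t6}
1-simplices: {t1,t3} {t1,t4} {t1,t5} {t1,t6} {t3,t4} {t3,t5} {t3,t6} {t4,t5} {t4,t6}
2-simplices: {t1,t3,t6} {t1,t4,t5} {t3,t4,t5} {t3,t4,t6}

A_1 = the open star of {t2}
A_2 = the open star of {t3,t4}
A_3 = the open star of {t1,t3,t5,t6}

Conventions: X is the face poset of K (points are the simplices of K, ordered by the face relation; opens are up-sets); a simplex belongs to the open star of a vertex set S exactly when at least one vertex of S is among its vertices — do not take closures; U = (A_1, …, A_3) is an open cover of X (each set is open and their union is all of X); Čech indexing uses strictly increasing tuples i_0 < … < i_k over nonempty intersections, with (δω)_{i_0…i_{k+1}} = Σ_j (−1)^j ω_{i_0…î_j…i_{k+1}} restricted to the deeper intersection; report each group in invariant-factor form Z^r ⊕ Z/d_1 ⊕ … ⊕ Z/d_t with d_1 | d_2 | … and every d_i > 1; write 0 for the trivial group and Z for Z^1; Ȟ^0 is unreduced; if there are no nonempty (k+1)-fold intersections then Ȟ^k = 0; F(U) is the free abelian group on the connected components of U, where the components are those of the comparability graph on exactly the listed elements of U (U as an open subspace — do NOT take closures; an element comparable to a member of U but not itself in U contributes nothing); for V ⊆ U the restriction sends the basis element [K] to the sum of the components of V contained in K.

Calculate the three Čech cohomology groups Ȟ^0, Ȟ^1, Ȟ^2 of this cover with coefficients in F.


cover nerve:
  A1={{t2}} A2={{t3},{t4},{t1,t3},{t1,t4},{t3,t4},{t3,t5},{t3,t6},{t4,t5},{t4,t6},{t1,t3,t6},{t1,t4,t5},{t3,t4,t5},{t3,t4,t6}} A3={{t1},{t3},{t5},{t6},{t1,t3},{t1,t4},{t1,t5},{t1,t6},{t3,t4},{t3,t5},{t3,t6},{t4,t5},{t4,t6},{t1,t3,t6},{t1,t4,t5},{t3,t4,t5},{t3,t4,t6}}
  A23={{t3},{t1,t3},{t1,t4},{t3,t4},{t3,t5},{t3,t6},{t4,t5},{t4,t6},{t1,t3,t6},{t1,t4,t5},{t3,t4,t5},{t3,t4,t6}}
components per intersection:
  A1: {{t2}}
  A2: {{t3},{t4},{t1,t3},{t1,t4},{t3,t4},{t3,t5},{t3,t6},{t4,t5},{t4,t6},{t1,t3,t6},{t1,t4,t5},{t3,t4,t5},{t3,t4,t6}}
  A3: {{t1},{t3},{t5},{t6},{t1,t3},{t1,t4},{t1,t5},{t1,t6},{t3,t4},{t3,t5},{t3,t6},{t4,t5},{t4,t6},{t1,t3,t6},{t1,t4,t5},{t3,t4,t5},{t3,t4,t6}}
  A23: {{t3},{t1,t3},{t1,t4},{t3,t4},{t3,t5},{t3,t6},{t4,t5},{t4,t6},{t1,t3,t6},{t1,t4,t5},{t3,t4,t5},{t3,t4,t6}}
C dims 3,1; δ0: rk 1, SNF 1^1
Ȟ^0: (3−1)−0=2 ⇒ Z^2
Ȟ^1: (1−0)−1=0 ⇒ 0
Ȟ^2: (0−0)−0=0 ⇒ 0

Ȟ^0 ≅ Z^2, Ȟ^1 ≅ 0 and Ȟ^2 ≅ 0


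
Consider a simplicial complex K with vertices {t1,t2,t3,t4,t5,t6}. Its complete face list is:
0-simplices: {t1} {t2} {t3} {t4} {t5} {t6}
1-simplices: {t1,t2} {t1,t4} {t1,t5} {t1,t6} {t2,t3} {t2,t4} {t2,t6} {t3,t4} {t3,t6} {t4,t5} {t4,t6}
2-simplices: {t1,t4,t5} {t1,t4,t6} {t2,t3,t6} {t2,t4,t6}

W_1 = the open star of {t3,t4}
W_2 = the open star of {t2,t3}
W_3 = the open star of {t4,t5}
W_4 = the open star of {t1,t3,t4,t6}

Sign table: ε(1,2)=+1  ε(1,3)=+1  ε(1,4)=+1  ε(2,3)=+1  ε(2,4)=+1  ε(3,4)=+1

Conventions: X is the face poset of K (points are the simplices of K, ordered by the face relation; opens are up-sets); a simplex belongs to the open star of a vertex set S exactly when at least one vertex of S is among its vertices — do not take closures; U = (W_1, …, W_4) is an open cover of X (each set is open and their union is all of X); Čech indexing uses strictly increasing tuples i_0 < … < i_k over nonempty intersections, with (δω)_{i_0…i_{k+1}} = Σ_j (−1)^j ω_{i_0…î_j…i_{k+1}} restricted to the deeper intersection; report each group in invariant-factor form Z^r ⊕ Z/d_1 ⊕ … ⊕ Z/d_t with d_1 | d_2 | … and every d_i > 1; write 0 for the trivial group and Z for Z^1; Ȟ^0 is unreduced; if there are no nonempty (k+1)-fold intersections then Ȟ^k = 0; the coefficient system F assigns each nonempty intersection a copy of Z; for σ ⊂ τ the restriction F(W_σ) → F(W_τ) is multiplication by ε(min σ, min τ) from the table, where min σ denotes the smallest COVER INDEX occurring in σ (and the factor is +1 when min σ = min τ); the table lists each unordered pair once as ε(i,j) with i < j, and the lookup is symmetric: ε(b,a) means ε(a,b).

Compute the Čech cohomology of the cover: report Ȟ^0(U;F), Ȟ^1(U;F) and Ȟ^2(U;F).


nerve simplices:
  W1={{t3},{t4},{t1,t4},{t2,t3},{t2,t4},{t3,t4},{t3,t6},{t4,t5},{t4,t6},{t1,t4,t5},{t1,t4,t6},{t2,t3,t6},{t2,t4,t6}} W2={{t2},{t3},{t1,t2},{t2,t3},{t2,t4},{t2,t6},{t3,t4},{t3,t6},{t2,t3,t6},{t2,t4,t6}} W3={{t4},{t5},{t1,t4},{t1,t5},{t2,t4},{t3,t4},{t4,t5},{t4,t6},{t1,t4,t5},{t1,t4,t6},{t2,t4,t6}} W4={{t1},{t3},{t4},{t6},{t1,t2},{t1,t4},{t1,t5},{t1,t6},{t2,t3},{t2,t4},{t2,t6},{t3,t4},{t3,t6},{t4,t5},{t4,t6},{t1,t4,t5},{t1,t4,t6},{t2,t3,t6},{t2,t4,t6}}
  W12={{t3},{t2,t3},{t2,t4},{t3,t4},{t3,t6},{t2,t3,t6},{t2,t4,t6}} W13={{t4},{t1,t4},{t2,t4},{t3,t4},{t4,t5},{t4,t6},{t1,t4,t5},{t1,t4,t6},{t2,t4,t6}} W14={{t3},{t4},{t1,t4},{t2,t3},{t2,t4},{t3,t4},{t3,t6},{t4,t5},{t4,t6},{t1,t4,t5},{t1,t4,t6},{t2,t3,t6},{t2,t4,t6}} W23={{t2,t4},{t3,t4},{t2,t4,t6}} W24={{t3},{t1,t2},{t2,t3},{t2,t4},{t2,t6},{t3,t4},{t3,t6},{t2,t3,t6},{t2,t4,t6}} W34={{t4},{t1,t4},{t1,t5},{t2,t4},{t3,t4},{t4,t5},{t4,t6},{t1,t4,t5},{t1,t4,t6},{t2,t4,t6}}
  W123={{t2,t4},{t3,t4},{t2,t4,t6}} W124={{t3},{t2,t3},{t2,t4},{t3,t4},{t3,t6},{t2,t3,t6},{t2,t4,t6}} W134={{t4},{t1,t4},{t2,t4},{t3,t4},{t4,t5},{t4,t6},{t1,t4,t5},{t1,t4,t6},{t2,t4,t6}} W234={{t2,t4},{t3,t4},{t2,t4,t6}}
  W1234={{t2,t4},{t3,t4},{t2,t4,t6}}
C dims 4,6,4,1; δ0: rk 3, SNF 1^3; δ1: rk 3, SNF 1^3; δ2: rk 1, SNF 1^1
degree 0: 4−3−0 = 1 → Ȟ^0 ≅ Z
degree 1: 6−3−3 = 0 → Ȟ^1 ≅ 0
degree 2: 4−1−3 = 0 → Ȟ^2 ≅ 0

Ȟ^0(U;F) ≅ Z,  Ȟ^1(U;F) ≅ 0,  Ȟ^2(U;F) ≅ 0


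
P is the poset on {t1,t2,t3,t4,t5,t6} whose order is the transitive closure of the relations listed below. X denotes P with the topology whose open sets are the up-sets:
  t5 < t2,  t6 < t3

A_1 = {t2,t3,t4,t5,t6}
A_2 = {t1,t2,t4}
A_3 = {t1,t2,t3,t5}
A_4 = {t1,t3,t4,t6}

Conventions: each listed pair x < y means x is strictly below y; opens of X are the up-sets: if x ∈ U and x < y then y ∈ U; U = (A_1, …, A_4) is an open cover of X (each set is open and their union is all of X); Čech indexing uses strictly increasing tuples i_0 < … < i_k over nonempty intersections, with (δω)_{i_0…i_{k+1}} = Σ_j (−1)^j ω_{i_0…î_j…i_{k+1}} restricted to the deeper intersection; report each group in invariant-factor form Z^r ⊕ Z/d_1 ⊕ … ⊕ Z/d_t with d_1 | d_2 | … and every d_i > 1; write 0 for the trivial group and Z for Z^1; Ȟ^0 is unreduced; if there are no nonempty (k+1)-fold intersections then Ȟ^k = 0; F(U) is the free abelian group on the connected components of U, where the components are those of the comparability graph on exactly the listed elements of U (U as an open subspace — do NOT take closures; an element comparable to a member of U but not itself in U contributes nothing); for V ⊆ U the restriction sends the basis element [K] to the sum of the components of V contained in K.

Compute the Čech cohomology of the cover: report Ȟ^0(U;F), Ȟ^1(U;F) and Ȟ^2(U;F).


Ȟ^0 ≅ Z^4,  Ȟ^1 ≅ 0,  Ȟ^2 ≅ 0

nerve simplices:
  A12={t2,t4} A13={t2,t3,t5} A14={t3,t4,t6} A23={t1,t2} A24={t1,t4} A34={t1,t3}
  A123={t2} A124={t4} A134={t3} A234={t1}
components per intersection:
  A1: {t2,t5} {t3,t6} {t4}
  A2: {t1} {t2} {t4}
  A3: {t1} {t2,t5} {t3}
  A4: {t1} {t3,t6} {t4}
  A12: {t2} {t4}
  A13: {t2,t5} {t3}
  A14: {t3,t6} {t4}
  A23: {t1} {t2}
  A24: {t1} {t4}
  A34: {t1} {t3}
  A123: {t2}
  A124: {t4}
  A134: {t3}
  A234: {t1}
C dims 12,12,4; δ0: rk 8, SNF 1^8; δ1: rk 4, SNF 1^4
degree 0: 12−8−0 = 4 → Ȟ^0 ≅ Z^4
degree 1: 12−4−8 = 0 → Ȟ^1 ≅ 0
degree 2: 4−0−4 = 0 → Ȟ^2 ≅ 0


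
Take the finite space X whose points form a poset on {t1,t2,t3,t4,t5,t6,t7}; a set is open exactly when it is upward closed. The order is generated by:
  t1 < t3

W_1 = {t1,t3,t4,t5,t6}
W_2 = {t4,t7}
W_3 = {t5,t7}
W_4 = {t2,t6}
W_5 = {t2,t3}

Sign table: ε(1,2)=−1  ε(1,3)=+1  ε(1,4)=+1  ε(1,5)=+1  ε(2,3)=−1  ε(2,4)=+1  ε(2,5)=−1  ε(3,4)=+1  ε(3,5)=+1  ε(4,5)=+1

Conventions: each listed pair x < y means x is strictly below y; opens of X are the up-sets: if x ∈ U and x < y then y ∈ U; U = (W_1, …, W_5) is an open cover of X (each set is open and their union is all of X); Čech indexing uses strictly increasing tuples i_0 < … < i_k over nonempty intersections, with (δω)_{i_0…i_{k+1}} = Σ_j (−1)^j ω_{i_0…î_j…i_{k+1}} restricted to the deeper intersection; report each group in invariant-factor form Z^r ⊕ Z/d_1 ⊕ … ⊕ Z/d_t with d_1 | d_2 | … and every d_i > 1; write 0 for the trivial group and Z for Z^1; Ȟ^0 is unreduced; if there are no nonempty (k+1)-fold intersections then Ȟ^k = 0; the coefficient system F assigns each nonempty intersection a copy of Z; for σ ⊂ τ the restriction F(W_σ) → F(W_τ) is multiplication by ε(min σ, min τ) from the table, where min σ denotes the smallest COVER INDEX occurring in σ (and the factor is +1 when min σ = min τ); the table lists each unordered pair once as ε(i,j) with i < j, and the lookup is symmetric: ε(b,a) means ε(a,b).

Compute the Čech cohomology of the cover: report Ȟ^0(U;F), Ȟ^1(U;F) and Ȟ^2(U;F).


nonempty intersections:
  W12={t4} W13={t5} W14={t6} W15={t3} W23={t7} W45={t2}
C dims 5,6; δ0: rk 4, SNF 1^4
Ȟ^0: (5−4)−0=1 ⇒ Z
Ȟ^1: (6−0)−4=2 ⇒ Z^2
Ȟ^2: (0−0)−0=0 ⇒ 0

Ȟ^0 = Z,  Ȟ^1 = Z^2,  Ȟ^2 = 0


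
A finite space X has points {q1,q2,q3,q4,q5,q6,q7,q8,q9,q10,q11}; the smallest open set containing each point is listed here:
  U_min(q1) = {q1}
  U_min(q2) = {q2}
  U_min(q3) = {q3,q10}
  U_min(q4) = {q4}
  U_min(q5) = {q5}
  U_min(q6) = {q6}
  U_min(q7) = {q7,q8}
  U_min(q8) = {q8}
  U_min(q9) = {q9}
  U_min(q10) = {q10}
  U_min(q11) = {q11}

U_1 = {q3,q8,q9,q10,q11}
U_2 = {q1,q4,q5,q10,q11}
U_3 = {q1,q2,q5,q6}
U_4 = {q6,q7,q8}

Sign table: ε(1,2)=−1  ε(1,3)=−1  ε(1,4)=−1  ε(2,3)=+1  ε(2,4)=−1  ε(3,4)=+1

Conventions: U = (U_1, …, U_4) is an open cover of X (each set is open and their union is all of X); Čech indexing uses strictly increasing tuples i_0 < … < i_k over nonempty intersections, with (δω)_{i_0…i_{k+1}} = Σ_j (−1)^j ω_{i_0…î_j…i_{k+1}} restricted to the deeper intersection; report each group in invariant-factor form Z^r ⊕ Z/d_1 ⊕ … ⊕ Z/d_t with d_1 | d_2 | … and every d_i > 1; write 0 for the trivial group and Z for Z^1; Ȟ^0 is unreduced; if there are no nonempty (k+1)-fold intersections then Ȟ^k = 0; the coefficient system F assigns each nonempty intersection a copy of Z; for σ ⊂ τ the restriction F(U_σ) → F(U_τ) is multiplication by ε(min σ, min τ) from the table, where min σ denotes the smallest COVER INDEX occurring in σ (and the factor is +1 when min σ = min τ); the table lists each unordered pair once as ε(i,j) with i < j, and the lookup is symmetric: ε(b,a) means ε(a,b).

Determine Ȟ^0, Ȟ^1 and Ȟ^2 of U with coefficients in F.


nonempty intersections:
  U12={q10,q11} U14={q8} U23={q1,q5} U34={q6}
C dims 4,4; δ0: rk 3, SNF 1^3
Ȟ^0: (4−3)−0=1 ⇒ Z
Ȟ^1: (4−0)−3=1 ⇒ Z
Ȟ^2: (0−0)−0=0 ⇒ 0

Ȟ^0 ≅ Z; Ȟ^1 ≅ Z; Ȟ^2 ≅ 0


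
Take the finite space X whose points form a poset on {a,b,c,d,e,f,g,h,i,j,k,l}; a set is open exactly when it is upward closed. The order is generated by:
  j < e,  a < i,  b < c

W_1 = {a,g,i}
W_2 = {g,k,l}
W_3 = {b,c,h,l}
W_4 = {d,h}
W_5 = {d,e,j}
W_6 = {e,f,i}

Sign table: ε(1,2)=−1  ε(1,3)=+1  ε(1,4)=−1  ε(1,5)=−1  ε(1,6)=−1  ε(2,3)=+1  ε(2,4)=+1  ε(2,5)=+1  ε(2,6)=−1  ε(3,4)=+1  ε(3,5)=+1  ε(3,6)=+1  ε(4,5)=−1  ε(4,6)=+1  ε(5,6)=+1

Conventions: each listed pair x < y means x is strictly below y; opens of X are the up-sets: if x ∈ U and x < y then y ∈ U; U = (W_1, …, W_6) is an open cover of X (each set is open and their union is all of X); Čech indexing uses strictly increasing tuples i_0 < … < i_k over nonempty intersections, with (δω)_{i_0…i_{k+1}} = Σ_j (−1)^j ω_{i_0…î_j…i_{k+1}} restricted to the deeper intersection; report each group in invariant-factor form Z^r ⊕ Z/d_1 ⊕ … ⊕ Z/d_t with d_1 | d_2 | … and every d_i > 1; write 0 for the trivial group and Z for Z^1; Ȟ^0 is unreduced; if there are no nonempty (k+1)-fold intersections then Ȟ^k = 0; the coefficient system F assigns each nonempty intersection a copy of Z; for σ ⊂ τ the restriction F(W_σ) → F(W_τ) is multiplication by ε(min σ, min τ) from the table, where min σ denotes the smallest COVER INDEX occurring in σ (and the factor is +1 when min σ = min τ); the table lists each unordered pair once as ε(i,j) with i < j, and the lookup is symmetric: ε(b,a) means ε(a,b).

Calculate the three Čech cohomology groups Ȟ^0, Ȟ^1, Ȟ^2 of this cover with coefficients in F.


nonempty overlaps:
  W12={g} W16={i} W23={l} W34={h} W45={d} W56={e}
C dims 6,6; δ0: rk 6, SNF 1^5·2
degree 0: 6−6−0 = 0 → Ȟ^0 ≅ 0
degree 1: 6−0−6 = 0 plus torsion [2] → Ȟ^1 ≅ Z/2
degree 2: 0−0−0 = 0 → Ȟ^2 ≅ 0

Ȟ^0(U;F) ≅ 0, Ȟ^1(U;F) ≅ Z/2, Ȟ^2(U;F) ≅ 0


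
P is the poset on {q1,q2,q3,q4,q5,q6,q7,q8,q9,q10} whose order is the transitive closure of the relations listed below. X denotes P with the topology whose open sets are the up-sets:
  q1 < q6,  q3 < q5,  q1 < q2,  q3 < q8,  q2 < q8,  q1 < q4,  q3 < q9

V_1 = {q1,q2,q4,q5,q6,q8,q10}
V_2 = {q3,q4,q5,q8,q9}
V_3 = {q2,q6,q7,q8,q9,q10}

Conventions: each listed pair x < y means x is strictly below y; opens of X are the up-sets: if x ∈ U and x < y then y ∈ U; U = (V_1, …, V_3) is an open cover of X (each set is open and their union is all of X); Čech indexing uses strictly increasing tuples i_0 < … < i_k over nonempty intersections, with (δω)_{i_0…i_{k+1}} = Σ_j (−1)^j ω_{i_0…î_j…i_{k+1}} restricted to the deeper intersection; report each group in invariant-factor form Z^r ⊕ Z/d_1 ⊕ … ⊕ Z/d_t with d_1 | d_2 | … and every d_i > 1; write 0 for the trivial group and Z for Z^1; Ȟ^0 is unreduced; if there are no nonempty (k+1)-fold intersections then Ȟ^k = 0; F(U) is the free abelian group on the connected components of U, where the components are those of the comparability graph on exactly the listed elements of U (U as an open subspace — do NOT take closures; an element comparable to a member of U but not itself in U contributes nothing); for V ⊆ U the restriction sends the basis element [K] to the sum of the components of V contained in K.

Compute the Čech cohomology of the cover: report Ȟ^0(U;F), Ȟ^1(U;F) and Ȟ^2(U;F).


Ȟ^0 = Z^3, Ȟ^1 = 0 and Ȟ^2 = 0

intersection data:
  V12={q4,q5,q8} V13={q2,q6,q8,q10} V23={q8,q9}
  V123={q8}
components per intersection:
  V1: {q1,q2,q4,q6,q8} {q5} {q10}
  V2: {q3,q5,q8,q9} {q4}
  V3: {q2,q8} {q6} {q7} {q9} {q10}
  V12: {q4} {q5} {q8}
  V13: {q2,q8} {q6} {q10}
  V23: {q8} {q9}
  V123: {q8}
C dims 10,8,1; δ0: rk 7, SNF 1^7; δ1: rk 1, SNF 1^1
Ȟ^0 = (10 − 7) − 0 = 3, so Ȟ^0 ≅ Z^3
Ȟ^1 = (8 − 1) − 7 = 0, so Ȟ^1 ≅ 0
Ȟ^2 = (1 − 0) − 1 = 0, so Ȟ^2 ≅ 0


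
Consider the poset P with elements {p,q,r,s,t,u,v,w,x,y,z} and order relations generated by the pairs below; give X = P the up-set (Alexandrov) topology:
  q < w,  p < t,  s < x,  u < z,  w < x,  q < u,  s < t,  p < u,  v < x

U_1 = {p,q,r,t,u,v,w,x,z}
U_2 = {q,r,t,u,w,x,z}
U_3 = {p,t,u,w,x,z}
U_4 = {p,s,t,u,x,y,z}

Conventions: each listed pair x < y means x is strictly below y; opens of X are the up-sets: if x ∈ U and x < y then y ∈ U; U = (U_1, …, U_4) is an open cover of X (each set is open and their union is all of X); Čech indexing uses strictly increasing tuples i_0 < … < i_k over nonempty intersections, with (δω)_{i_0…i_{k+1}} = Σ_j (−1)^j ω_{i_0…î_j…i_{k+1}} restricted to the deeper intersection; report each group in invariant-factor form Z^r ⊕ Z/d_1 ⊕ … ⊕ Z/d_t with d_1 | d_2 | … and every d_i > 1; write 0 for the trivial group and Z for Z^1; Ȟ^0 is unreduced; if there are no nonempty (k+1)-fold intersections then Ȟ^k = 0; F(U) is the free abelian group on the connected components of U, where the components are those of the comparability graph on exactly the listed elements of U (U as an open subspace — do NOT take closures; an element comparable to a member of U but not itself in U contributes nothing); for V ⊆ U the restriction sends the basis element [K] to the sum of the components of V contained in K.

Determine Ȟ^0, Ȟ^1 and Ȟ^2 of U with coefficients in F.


nonempty overlaps:
  U12={q,r,t,u,w,x,z} U13={p,t,u,w,x,z} U14={p,t,u,x,z} U23={t,u,w,x,z} U24={t,u,x,z} U34={p,t,u,x,z}
  U123={t,u,w,x,z} U124={t,u,x,z} U134={p,t,u,x,z} U234={t,u,x,z}
  U1234={t,u,x,z}
components per intersection:
  U1: {p,q,t,u,v,w,x,z} {r}
  U2: {q,u,w,x,z} {r} {t}
  U3: {p,t,u,z} {w,x}
  U4: {p,s,t,u,x,z} {y}
  U12: {q,u,w,x,z} {r} {t}
  U13: {p,t,u,z} {w,x}
  U14: {p,t,u,z} {x}
  U23: {t} {u,z} {w,x}
  U24: {t} {u,z} {x}
  U34: {p,t,u,z} {x}
  U123: {t} {u,z} {w,x}
  U124: {t} {u,z} {x}
  U134: {p,t,u,z} {x}
  U234: {t} {u,z} {x}
  U1234: {t} {u,z} {x}
C dims 9,15,11,3; δ0: rk 6, SNF 1^6; δ1: rk 8, SNF 1^8; δ2: rk 3, SNF 1^3
degree 0: 9−6−0 = 3 → Ȟ^0 ≅ Z^3
degree 1: 15−8−6 = 1 → Ȟ^1 ≅ Z
degree 2: 11−3−8 = 0 → Ȟ^2 ≅ 0

Ȟ^0 = Z^3, Ȟ^1 = Z and Ȟ^2 = 0


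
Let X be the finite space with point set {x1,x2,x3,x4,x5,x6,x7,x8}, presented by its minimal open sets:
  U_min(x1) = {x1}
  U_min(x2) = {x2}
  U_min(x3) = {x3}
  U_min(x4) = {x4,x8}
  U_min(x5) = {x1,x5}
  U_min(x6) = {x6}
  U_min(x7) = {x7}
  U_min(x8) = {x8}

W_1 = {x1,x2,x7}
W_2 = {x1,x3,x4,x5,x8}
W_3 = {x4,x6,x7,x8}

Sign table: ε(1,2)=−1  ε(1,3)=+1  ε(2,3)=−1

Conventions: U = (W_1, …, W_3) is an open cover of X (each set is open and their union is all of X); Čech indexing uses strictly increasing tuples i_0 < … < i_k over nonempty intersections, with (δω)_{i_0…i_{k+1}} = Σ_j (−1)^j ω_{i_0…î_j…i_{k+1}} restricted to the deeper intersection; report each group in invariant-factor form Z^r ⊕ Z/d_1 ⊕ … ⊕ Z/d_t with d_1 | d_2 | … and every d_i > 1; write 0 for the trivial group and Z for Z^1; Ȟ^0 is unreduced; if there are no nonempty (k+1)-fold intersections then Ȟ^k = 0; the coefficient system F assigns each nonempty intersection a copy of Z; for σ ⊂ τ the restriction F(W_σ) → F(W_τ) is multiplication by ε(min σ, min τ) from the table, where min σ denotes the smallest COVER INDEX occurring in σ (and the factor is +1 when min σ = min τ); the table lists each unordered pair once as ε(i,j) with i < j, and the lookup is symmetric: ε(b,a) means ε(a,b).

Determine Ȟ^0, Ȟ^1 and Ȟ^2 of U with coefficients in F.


nerve simplices:
  W12={x1} W13={x7} W23={x4,x8}
C dims 3,3; δ0: rk 2, SNF 1^2
degree 0: 3−2−0 = 1 → Ȟ^0 ≅ Z
degree 1: 3−0−2 = 1 → Ȟ^1 ≅ Z
degree 2: 0−0−0 = 0 → Ȟ^2 ≅ 0

Ȟ^0 = Z; Ȟ^1 = Z; Ȟ^2 = 0


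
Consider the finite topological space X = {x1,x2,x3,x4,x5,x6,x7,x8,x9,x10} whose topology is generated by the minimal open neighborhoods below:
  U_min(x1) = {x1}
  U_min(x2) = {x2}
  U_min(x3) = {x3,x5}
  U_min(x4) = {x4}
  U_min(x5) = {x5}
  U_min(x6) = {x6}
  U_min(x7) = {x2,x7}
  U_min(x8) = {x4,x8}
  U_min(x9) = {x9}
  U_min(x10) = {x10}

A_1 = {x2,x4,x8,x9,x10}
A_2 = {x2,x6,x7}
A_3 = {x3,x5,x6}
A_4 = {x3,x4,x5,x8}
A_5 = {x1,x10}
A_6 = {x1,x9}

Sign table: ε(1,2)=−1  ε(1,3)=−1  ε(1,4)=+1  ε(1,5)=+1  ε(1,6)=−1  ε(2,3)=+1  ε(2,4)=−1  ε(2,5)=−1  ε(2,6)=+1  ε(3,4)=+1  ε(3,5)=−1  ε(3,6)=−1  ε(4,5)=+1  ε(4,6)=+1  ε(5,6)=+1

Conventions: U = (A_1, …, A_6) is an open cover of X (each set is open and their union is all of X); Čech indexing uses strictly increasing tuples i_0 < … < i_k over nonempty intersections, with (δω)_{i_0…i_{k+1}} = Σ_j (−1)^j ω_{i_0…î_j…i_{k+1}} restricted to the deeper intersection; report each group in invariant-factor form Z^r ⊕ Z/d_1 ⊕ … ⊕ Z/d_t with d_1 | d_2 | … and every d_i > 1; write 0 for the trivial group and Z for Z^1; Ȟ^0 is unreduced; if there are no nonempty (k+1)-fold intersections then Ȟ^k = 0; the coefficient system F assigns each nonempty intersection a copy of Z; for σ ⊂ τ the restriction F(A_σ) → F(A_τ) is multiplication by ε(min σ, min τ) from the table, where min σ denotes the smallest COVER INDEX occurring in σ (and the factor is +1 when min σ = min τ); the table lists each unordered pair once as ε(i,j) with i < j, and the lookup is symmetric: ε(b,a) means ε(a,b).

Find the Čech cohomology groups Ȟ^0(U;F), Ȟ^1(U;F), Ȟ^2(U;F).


nerve simplices:
  A12={x2} A14={x4,x8} A15={x10} A16={x9} A23={x6} A34={x3,x5} A56={x1}
C dims 6,7; δ0: rk 6, SNF 1^5·2
degree 0: 6−6−0 = 0 → Ȟ^0 ≅ 0
degree 1: 7−0−6 = 1 plus torsion [2] → Ȟ^1 ≅ Z ⊕ Z/2
degree 2: 0−0−0 = 0 → Ȟ^2 ≅ 0

Ȟ^0 ≅ 0, Ȟ^1 ≅ Z ⊕ Z/2 and Ȟ^2 ≅ 0


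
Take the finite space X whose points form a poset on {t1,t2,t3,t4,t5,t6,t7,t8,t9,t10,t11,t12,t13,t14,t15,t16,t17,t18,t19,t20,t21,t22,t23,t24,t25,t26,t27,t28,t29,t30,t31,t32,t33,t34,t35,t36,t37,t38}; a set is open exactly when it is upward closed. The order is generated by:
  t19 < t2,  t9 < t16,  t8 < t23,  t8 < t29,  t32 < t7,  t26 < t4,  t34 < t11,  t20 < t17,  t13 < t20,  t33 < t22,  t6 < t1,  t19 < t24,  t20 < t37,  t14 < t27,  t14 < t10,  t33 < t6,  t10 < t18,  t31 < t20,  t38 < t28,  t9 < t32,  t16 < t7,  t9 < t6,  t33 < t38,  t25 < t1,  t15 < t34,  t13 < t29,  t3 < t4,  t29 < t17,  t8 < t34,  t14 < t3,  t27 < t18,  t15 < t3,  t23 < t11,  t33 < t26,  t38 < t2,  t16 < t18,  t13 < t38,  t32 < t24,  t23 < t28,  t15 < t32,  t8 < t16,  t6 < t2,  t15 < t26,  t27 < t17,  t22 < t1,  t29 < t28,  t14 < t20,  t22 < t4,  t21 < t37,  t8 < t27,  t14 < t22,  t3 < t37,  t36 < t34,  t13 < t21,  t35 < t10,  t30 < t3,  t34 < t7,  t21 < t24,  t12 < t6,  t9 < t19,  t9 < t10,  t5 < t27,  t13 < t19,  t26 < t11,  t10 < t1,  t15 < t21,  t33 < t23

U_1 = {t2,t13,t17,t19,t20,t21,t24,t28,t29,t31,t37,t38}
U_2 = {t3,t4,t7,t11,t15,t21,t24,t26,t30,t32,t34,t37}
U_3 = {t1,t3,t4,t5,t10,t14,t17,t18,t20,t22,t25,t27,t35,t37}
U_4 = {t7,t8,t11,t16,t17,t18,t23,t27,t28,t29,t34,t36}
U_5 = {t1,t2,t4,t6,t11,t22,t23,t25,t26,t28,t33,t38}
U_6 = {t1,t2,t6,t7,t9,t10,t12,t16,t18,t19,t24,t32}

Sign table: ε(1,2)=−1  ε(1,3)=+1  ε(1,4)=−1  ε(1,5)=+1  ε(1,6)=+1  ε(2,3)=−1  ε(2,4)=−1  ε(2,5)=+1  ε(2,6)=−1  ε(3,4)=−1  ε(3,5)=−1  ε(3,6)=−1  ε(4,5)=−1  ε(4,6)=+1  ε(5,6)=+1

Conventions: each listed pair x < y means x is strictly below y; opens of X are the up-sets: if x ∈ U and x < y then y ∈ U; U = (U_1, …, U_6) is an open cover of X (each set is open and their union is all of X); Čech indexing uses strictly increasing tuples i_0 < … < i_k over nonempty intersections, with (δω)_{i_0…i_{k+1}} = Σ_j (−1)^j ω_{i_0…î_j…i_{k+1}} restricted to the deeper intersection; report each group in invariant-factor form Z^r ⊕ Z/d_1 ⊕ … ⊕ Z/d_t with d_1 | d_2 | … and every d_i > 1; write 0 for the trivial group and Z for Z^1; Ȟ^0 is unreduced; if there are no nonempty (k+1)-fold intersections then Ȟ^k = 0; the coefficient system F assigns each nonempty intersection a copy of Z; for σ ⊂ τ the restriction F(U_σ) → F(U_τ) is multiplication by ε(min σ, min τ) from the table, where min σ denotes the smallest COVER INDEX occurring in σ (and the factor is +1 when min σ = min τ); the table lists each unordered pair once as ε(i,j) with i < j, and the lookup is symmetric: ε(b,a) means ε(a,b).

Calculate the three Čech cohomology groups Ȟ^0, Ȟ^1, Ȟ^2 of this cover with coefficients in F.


cover nerve:
  U12={t21,t24,t37} U13={t17,t20,t37} U14={t17,t28,t29} U15={t2,t28,t38} U16={t2,t19,t24} U23={t3,t4,t37} U24={t7,t11,t34} U25={t4,t11,t26} U26={t7,t24,t32} U34={t17,t18,t27} U35={t1,t4,t22,t25} U36={t1,t10,t18} U45={t11,t23,t28} U46={t7,t16,t18} U56={t1,t2,t6}
  U123={t37} U126={t24} U134={t17} U145={t28} U156={t2} U235={t4} U245={t11} U246={t7} U346={t18} U356={t1}
C dims 6,15,10; δ0: rk 6, SNF 1^5·2; δ1: rk 9, SNF 1^9
Ȟ^0: (6−6)−0=0 ⇒ 0
Ȟ^1: (15−9)−6=0 plus torsion [2] ⇒ Z/2
Ȟ^2: (10−0)−9=1 ⇒ Z

Ȟ^0 ≅ 0,  Ȟ^1 ≅ Z/2,  Ȟ^2 ≅ Z
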